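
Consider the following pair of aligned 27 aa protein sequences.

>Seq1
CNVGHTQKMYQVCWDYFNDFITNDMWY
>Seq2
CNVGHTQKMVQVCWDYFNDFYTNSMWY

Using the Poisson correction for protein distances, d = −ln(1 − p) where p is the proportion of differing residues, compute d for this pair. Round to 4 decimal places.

0.1178

Differing sites — 10:Y/V; 21:I/Y; 24:D/S.
p = 3/27 = 0.111111.
d = −ln(1 − 0.111111) = −ln(0.888889) = 0.1178.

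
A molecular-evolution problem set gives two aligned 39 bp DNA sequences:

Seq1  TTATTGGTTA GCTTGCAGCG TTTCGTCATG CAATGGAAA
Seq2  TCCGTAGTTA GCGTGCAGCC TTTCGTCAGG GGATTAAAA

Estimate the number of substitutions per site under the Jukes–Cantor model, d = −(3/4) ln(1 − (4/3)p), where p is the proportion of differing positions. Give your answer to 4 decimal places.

0.3538

Differing sites — 2:T/C; 3:A/C; 4:T/G; 6:G/A; 13:T/G; 20:G/C; 29:T/G; 31:C/G; 32:A/G; 35:G/T; 36:G/A.
p = 11/39 = 0.282051.
d = −0.75 · ln(1 − (4/3)·0.282051) = −0.75 · ln(0.623932) = −0.75 · (-0.471714) = 0.3538.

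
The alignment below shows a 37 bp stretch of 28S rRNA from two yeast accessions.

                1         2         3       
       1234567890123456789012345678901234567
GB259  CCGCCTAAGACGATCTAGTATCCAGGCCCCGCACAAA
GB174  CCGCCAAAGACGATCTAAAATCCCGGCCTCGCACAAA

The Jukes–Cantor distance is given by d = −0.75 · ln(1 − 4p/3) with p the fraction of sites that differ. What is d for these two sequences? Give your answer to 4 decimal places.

Mismatches occur at site 6 (T→A), site 18 (G→A), site 19 (T→A), site 24 (A→C), site 29 (C→T).
p = 5/37 = 0.135135.
d = −0.75 · ln(1 − (4/3)·0.135135) = −0.75 · ln(0.819820) = −0.75 · (-0.198670) = 0.1490.

0.1490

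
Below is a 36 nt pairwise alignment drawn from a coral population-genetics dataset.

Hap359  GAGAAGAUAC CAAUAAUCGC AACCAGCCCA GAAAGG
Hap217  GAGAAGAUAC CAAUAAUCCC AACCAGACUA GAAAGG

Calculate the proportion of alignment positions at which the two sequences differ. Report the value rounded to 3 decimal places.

0.083

The sequences differ at positions 19 (G/C), 27 (C/A), 29 (C/U).
There are 3 differences over 36 sites, so p = 3/36 = 0.083.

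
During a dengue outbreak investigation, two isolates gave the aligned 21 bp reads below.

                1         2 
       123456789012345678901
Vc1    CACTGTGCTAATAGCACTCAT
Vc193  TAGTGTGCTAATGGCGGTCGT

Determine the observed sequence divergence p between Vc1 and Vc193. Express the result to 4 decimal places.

0.2857

Differing sites — 1:C/T; 3:C/G; 13:A/G; 16:A/G; 17:C/G; 20:A/G.
There are 6 differences over 21 sites, so p = 6/21 = 0.2857.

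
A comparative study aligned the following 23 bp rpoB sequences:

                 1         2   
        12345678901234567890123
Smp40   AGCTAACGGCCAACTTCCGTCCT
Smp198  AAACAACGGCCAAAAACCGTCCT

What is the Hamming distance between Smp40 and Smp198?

6

Mismatches occur at site 2 (G/A), site 3 (C/A), site 4 (T/C), site 14 (C/A), site 15 (T/A), site 16 (T/A).
That gives 6 mismatches out of 23 aligned sites, so the Hamming distance is 6.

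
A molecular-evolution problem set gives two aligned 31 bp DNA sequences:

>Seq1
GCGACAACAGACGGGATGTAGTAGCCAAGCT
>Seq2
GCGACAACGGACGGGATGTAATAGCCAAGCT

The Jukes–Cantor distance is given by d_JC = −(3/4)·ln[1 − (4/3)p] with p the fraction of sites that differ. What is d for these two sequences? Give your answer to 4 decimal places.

Mismatches occur at site 9 (A/G), site 21 (G/A).
p = 2/31 = 0.064516.
d = −0.75 · ln(1 − (4/3)·0.064516) = −0.75 · ln(0.913979) = −0.75 · (-0.089948) = 0.0675.

0.0675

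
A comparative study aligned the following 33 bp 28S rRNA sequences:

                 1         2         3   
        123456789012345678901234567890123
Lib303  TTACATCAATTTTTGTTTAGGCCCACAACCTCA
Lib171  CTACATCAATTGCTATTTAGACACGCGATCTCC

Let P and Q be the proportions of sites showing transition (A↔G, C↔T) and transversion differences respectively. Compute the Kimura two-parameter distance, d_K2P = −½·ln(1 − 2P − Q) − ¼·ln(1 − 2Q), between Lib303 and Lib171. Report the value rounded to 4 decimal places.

0.4121

Differing sites — 1:T/C (Ti); 12:T/G (Tv); 13:T/C (Ti); 15:G/A (Ti); 21:G/A (Ti); 23:C/A (Tv); 25:A/G (Ti); 27:A/G (Ti); 29:C/T (Ti); 33:A/C (Tv).
Of the 10 differences, 7 transitions and 3 transversions over 33 sites: P = 7/33 = 0.212121, Q = 3/33 = 0.090909.
d = −0.5·ln(0.484849) − 0.25·ln(0.818182) = −0.5·(-0.723918) − 0.25·(-0.200670) = 0.4121.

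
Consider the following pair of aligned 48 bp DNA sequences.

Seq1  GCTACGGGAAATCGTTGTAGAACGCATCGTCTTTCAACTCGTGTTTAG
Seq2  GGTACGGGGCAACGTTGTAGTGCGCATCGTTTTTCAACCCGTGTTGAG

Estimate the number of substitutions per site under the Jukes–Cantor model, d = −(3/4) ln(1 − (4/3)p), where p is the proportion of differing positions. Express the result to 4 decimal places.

0.2158

Mismatches occur at site 2 (C↔G), site 9 (A↔G), site 10 (A↔C), site 12 (T↔A), site 21 (A↔T), site 22 (A↔G), site 31 (C↔T), site 39 (T↔C), site 46 (T↔G).
p = 9/48 = 0.187500.
d = −0.75 · ln(1 − (4/3)·0.187500) = −0.75 · ln(0.750000) = −0.75 · (-0.287682) = 0.2158.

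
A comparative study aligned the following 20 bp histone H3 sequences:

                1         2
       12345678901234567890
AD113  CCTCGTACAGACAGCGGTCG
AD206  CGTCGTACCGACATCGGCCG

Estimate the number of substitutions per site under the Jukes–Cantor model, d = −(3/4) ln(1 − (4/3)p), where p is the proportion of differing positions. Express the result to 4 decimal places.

The sequences differ at positions 2 (C/G), 9 (A/C), 14 (G/T), 18 (T/C).
p = 4/20 = 0.200000.
d = −0.75 · ln(1 − (4/3)·0.200000) = −0.75 · ln(0.733333) = −0.75 · (-0.310155) = 0.2326.

0.2326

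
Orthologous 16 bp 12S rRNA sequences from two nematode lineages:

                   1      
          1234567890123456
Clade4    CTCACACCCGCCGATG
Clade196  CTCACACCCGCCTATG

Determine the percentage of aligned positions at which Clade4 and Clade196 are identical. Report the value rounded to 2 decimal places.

93.75%

Differing sites — 13:G/T.
15 of the 16 sites match, so the percent identity is 15/16 × 100 = 93.75%.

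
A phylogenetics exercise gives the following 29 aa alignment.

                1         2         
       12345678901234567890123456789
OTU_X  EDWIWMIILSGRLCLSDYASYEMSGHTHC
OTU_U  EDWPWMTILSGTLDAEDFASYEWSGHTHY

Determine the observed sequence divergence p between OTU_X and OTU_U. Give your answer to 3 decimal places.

Differing sites — 4:I/P; 7:I/T; 12:R/T; 14:C/D; 15:L/A; 16:S/E; 18:Y/F; 23:M/W; 29:C/Y.
There are 9 differences over 29 sites, so p = 9/29 = 0.310.

0.310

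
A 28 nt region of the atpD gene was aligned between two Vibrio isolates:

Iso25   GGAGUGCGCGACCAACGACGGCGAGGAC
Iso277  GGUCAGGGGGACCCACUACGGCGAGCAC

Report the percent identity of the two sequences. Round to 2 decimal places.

71.43%

The sequences differ at positions 3 (A/U), 4 (G/C), 5 (U/A), 7 (C/G), 9 (C/G), 14 (A/C), 17 (G/U), 26 (G/C).
20 of the 28 sites match, so the percent identity is 20/28 × 100 = 71.43%.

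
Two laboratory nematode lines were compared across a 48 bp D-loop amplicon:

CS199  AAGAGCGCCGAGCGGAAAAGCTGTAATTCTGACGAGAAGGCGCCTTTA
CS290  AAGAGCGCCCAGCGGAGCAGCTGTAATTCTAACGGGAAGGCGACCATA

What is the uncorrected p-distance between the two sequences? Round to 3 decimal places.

0.167

The sequences differ at positions 10 (G/C), 17 (A/G), 18 (A/C), 31 (G/A), 35 (A/G), 43 (C/A), 45 (T/C), 46 (T/A).
There are 8 differences over 48 sites, so p = 8/48 = 0.167.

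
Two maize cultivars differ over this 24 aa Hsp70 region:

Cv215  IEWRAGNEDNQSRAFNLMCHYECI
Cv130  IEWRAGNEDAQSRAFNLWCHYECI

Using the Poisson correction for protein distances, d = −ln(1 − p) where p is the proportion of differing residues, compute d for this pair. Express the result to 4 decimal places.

Mismatches occur at site 10 (N/A), site 18 (M/W).
p = 2/24 = 0.083333.
d = −ln(1 − 0.083333) = −ln(0.916667) = 0.0870.

0.0870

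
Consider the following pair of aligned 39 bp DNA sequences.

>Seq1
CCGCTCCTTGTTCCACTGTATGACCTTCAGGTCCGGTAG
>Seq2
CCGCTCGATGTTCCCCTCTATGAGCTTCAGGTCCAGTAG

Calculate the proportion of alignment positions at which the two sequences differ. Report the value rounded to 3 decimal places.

The sequences differ at positions 7 (C/G), 8 (T/A), 15 (A/C), 18 (G/C), 24 (C/G), 35 (G/A).
There are 6 differences over 39 sites, so p = 6/39 = 0.154.

0.154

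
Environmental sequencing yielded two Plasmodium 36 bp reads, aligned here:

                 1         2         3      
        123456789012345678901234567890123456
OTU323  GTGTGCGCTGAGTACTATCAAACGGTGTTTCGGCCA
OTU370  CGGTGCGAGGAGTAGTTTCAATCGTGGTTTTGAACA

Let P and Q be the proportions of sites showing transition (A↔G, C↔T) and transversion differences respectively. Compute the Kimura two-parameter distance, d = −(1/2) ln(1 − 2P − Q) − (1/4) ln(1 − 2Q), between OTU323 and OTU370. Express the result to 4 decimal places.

0.4490

Differing sites — 1:G/C (Tv); 2:T/G (Tv); 8:C/A (Tv); 9:T/G (Tv); 15:C/G (Tv); 17:A/T (Tv); 22:A/T (Tv); 25:G/T (Tv); 26:T/G (Tv); 31:C/T (Ti); 33:G/A (Ti); 34:C/A (Tv).
Of the 12 differences, 2 transitions and 10 transversions over 36 sites: P = 2/36 = 0.055556, Q = 10/36 = 0.277778.
d = −0.5·ln(0.611110) − 0.25·ln(0.444444) = −0.5·(-0.492478) − 0.25·(-0.810931) = 0.4490.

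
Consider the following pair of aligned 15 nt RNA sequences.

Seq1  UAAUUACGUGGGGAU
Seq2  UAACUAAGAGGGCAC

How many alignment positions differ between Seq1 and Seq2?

The sequences differ at positions 4 (U/C), 7 (C/A), 9 (U/A), 13 (G/C), 15 (U/C).
That gives 5 mismatches out of 15 aligned sites, so the Hamming distance is 5.

5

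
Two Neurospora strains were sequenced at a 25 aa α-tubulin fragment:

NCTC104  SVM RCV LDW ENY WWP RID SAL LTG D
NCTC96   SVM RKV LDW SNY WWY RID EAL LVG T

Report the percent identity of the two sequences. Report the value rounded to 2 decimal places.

The sequences differ at positions 5 (C/K), 10 (E/S), 15 (P/Y), 19 (S/E), 23 (T/V), 25 (D/T).
19 of the 25 sites match, so the percent identity is 19/25 × 100 = 76.00%.

76.00%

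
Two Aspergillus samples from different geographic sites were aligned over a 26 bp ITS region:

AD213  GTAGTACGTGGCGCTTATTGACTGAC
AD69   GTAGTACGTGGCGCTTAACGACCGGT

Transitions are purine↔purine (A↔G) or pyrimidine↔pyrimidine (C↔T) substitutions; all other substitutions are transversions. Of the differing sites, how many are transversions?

Mismatches occur at site 18 (T↔A, transversion), site 19 (T↔C, transition), site 23 (T↔C, transition), site 25 (A↔G, transition), site 26 (C↔T, transition).
Of the 5 differences, 4 transitions and 1 transversion, so the answer is 1.

1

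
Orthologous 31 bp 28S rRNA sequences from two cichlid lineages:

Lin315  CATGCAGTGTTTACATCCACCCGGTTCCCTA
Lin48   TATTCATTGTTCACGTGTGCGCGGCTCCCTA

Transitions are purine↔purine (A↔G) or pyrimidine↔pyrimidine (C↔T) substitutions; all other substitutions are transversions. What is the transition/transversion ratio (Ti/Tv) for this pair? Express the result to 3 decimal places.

Mismatches occur at site 1 (C/T, transition), site 4 (G/T, transversion), site 7 (G/T, transversion), site 12 (T/C, transition), site 15 (A/G, transition), site 17 (C/G, transversion), site 18 (C/T, transition), site 19 (A/G, transition), site 21 (C/G, transversion), site 25 (T/C, transition).
Of the 10 differences, 6 transitions and 4 transversions, so Ti/Tv = 6/4 = 1.500.

1.500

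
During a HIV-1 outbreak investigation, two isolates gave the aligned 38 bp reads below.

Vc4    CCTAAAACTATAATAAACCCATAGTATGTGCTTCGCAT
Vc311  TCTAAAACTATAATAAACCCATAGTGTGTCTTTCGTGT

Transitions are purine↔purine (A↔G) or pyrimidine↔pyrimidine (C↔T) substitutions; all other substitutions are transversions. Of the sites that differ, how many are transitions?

5

Mismatches occur at site 1 (C↔T, transition), site 26 (A↔G, transition), site 30 (G↔C, transversion), site 31 (C↔T, transition), site 36 (C↔T, transition), site 37 (A↔G, transition).
Of the 6 differences, 5 transitions and 1 transversion, so the answer is 5.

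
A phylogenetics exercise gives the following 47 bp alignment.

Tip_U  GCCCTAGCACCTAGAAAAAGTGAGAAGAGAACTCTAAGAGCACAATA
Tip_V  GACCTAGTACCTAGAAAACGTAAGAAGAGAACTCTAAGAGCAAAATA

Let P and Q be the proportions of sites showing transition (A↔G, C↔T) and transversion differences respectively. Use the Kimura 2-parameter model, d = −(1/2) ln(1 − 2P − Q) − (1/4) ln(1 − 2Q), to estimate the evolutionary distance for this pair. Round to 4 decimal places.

0.1148

Differing sites — 2:C/A (Tv); 8:C/T (Ti); 19:A/C (Tv); 22:G/A (Ti); 43:C/A (Tv).
Of the 5 differences, 2 transitions and 3 transversions over 47 sites: P = 2/47 = 0.042553, Q = 3/47 = 0.063830.
d = −0.5·ln(0.851064) − 0.25·ln(0.872340) = −0.5·(-0.161268) − 0.25·(-0.136576) = 0.1148.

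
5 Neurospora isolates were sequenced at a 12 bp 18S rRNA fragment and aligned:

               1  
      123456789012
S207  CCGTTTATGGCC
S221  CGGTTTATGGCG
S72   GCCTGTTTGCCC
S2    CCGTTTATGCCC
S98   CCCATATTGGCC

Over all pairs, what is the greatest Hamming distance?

Pairwise Hamming distances:
  S207 vs S221: 2
  S207 vs S72: 5
  S207 vs S2: 1
  S207 vs S98: 4
  S221 vs S72: 7
  S221 vs S2: 3
  S221 vs S98: 6
  S72 vs S2: 4
  S72 vs S98: 5
  S2 vs S98: 5
The largest is 7, between S221 and S72.

7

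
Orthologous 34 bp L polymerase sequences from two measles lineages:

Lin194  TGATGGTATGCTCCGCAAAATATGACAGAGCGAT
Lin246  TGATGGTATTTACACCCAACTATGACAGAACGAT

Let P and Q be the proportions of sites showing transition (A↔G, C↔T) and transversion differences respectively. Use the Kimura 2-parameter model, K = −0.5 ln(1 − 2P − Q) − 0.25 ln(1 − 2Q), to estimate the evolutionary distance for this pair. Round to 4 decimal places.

The sequences differ at positions 10 (G/T, transversion), 11 (C/T, transition), 12 (T/A, transversion), 14 (C/A, transversion), 15 (G/C, transversion), 17 (A/C, transversion), 20 (A/C, transversion), 30 (G/A, transition).
Of the 8 differences, 2 transitions and 6 transversions over 34 sites: P = 2/34 = 0.058824, Q = 6/34 = 0.176471.
d = −0.5·ln(0.705881) − 0.25·ln(0.647058) = −0.5·(-0.348309) − 0.25·(-0.435319) = 0.2830.

0.2830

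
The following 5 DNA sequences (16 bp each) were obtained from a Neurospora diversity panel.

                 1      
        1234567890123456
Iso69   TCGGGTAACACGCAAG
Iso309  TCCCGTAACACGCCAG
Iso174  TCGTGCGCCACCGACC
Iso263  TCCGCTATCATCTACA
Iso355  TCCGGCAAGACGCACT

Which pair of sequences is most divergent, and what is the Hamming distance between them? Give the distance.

Pairwise Hamming distances:
  Iso69 vs Iso309: 3
  Iso69 vs Iso174: 8
  Iso69 vs Iso263: 8
  Iso69 vs Iso355: 5
  Iso309 vs Iso174: 10
  Iso309 vs Iso263: 9
  Iso309 vs Iso355: 6
  Iso174 vs Iso263: 9
  Iso174 vs Iso355: 8
  Iso263 vs Iso355: 8
The largest is 10, between Iso309 and Iso174.

10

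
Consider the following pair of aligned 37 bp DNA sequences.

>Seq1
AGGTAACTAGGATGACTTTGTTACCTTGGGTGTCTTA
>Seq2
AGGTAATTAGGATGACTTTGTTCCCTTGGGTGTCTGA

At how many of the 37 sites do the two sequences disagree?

Mismatches occur at site 7 (C/T), site 23 (A/C), site 36 (T/G).
That gives 3 mismatches out of 37 aligned sites, so the Hamming distance is 3.

3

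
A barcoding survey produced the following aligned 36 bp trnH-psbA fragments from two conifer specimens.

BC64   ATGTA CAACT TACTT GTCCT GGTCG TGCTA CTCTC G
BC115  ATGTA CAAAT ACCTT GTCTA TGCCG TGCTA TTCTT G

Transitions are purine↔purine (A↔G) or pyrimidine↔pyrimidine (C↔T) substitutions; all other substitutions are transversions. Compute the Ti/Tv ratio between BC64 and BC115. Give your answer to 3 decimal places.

Mismatches occur at site 9 (C→A, transversion), site 11 (T→A, transversion), site 12 (A→C, transversion), site 19 (C→T, transition), site 20 (T→A, transversion), site 21 (G→T, transversion), site 23 (T→C, transition), site 31 (C→T, transition), site 35 (C→T, transition).
Of the 9 differences, 4 transitions and 5 transversions, so Ti/Tv = 4/5 = 0.800.

0.800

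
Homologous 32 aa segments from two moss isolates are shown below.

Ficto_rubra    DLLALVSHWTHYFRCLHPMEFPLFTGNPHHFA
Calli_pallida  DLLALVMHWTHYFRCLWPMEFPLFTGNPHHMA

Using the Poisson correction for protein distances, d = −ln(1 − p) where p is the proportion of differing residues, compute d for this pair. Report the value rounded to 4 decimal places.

The sequences differ at positions 7 (S/M), 17 (H/W), 31 (F/M).
p = 3/32 = 0.093750.
d = −ln(1 − 0.093750) = −ln(0.906250) = 0.0984.

0.0984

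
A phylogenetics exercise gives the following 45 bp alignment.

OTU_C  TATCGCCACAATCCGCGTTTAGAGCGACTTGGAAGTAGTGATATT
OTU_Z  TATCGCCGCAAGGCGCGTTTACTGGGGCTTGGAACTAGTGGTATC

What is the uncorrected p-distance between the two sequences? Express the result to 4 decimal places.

0.2222

Differing sites — 8:A/G; 12:T/G; 13:C/G; 22:G/C; 23:A/T; 25:C/G; 27:A/G; 35:G/C; 41:A/G; 45:T/C.
There are 10 differences over 45 sites, so p = 10/45 = 0.2222.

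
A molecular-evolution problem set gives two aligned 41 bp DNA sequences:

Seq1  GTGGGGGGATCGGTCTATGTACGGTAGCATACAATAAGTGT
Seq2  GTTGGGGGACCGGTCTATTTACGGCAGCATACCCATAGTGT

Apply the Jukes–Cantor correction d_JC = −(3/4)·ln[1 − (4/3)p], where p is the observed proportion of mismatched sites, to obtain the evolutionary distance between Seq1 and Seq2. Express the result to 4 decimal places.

0.2260

The sequences differ at positions 3 (G/T), 10 (T/C), 19 (G/T), 25 (T/C), 33 (A/C), 34 (A/C), 35 (T/A), 36 (A/T).
p = 8/41 = 0.195122.
d = −0.75 · ln(1 − (4/3)·0.195122) = −0.75 · ln(0.739837) = −0.75 · (-0.301325) = 0.2260.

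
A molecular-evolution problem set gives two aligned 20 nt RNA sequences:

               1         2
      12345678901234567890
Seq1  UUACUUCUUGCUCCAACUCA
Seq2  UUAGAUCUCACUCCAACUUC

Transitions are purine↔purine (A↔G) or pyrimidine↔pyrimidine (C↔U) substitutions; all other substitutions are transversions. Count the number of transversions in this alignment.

3

Differing sites — 4:C/G (Tv); 5:U/A (Tv); 9:U/C (Ti); 10:G/A (Ti); 19:C/U (Ti); 20:A/C (Tv).
Of the 6 differences, 3 transitions and 3 transversions, so the answer is 3.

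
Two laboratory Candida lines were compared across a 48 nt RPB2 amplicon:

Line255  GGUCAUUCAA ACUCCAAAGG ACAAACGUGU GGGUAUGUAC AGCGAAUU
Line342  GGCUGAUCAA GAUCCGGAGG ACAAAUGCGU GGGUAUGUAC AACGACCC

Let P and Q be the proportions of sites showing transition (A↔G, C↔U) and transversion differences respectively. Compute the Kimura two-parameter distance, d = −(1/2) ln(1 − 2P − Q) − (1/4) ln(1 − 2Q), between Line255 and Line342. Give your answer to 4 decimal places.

0.4012

Mismatches occur at site 3 (U→C, transition), site 4 (C→U, transition), site 5 (A→G, transition), site 6 (U→A, transversion), site 11 (A→G, transition), site 12 (C→A, transversion), site 16 (A→G, transition), site 17 (A→G, transition), site 26 (C→U, transition), site 28 (U→C, transition), site 42 (G→A, transition), site 46 (A→C, transversion), site 47 (U→C, transition), site 48 (U→C, transition).
Of the 14 differences, 11 transitions and 3 transversions over 48 sites: P = 11/48 = 0.229167, Q = 3/48 = 0.062500.
d = −0.5·ln(0.479166) − 0.25·ln(0.875000) = −0.5·(-0.735708) − 0.25·(-0.133531) = 0.4012.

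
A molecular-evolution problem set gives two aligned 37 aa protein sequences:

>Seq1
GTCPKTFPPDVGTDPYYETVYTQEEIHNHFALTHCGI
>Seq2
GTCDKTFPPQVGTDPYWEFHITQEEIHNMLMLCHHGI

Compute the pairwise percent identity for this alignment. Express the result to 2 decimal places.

The sequences differ at positions 4 (P/D), 10 (D/Q), 17 (Y/W), 19 (T/F), 20 (V/H), 21 (Y/I), 29 (H/M), 30 (F/L), 31 (A/M), 33 (T/C), 35 (C/H).
26 of the 37 sites match, so the percent identity is 26/37 × 100 = 70.27%.

70.27%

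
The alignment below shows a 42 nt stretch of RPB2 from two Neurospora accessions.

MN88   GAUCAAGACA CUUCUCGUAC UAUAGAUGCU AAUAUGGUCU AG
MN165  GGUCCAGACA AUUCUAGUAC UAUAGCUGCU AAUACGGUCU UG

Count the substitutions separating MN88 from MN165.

Differing sites — 2:A/G; 5:A/C; 11:C/A; 16:C/A; 26:A/C; 35:U/C; 41:A/U.
That gives 7 mismatches out of 42 aligned sites, so the Hamming distance is 7.

7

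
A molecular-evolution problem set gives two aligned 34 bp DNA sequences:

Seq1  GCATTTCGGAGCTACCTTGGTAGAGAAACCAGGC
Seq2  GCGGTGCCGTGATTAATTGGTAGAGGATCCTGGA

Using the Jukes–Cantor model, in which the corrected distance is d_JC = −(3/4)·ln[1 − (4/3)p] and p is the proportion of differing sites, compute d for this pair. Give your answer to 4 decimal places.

0.5347

Differing sites — 3:A/G; 4:T/G; 6:T/G; 8:G/C; 10:A/T; 12:C/A; 14:A/T; 15:C/A; 16:C/A; 26:A/G; 28:A/T; 31:A/T; 34:C/A.
p = 13/34 = 0.382353.
d = −0.75 · ln(1 − (4/3)·0.382353) = −0.75 · ln(0.490196) = −0.75 · (-0.712950) = 0.5347.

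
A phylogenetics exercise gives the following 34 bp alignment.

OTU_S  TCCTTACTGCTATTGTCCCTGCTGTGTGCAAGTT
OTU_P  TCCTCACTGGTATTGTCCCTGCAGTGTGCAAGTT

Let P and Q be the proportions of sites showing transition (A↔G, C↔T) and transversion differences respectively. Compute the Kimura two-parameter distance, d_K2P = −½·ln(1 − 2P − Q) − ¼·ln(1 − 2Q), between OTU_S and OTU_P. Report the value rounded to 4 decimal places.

0.0939

The sequences differ at positions 5 (T/C, transition), 10 (C/G, transversion), 23 (T/A, transversion).
Of the 3 differences, 1 transition and 2 transversions over 34 sites: P = 1/34 = 0.029412, Q = 2/34 = 0.058824.
d = −0.5·ln(0.882352) − 0.25·ln(0.882352) = −0.5·(-0.125164) − 0.25·(-0.125164) = 0.0939.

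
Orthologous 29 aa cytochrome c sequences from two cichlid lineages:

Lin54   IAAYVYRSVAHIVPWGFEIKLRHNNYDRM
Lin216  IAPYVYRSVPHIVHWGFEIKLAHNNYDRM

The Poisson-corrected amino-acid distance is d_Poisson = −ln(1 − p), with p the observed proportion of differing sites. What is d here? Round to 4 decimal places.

0.1484

Mismatches occur at site 3 (A→P), site 10 (A→P), site 14 (P→H), site 22 (R→A).
p = 4/29 = 0.137931.
d = −ln(1 − 0.137931) = −ln(0.862069) = 0.1484.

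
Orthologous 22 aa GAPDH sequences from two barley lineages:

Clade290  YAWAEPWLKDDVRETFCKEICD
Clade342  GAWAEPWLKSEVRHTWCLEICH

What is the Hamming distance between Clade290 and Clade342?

7

Differing sites — 1:Y/G; 10:D/S; 11:D/E; 14:E/H; 16:F/W; 18:K/L; 22:D/H.
That gives 7 mismatches out of 22 aligned sites, so the Hamming distance is 7.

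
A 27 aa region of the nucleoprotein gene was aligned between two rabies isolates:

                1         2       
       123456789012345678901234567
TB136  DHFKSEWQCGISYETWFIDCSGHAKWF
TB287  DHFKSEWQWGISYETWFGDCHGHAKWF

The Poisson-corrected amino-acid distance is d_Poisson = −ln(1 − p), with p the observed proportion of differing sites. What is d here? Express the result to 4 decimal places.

The sequences differ at positions 9 (C/W), 18 (I/G), 21 (S/H).
p = 3/27 = 0.111111.
d = −ln(1 − 0.111111) = −ln(0.888889) = 0.1178.

0.1178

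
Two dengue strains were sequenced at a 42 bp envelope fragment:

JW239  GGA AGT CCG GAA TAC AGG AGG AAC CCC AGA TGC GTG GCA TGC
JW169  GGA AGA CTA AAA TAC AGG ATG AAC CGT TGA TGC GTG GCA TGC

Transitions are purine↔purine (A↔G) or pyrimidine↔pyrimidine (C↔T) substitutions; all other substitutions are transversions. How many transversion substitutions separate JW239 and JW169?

4

Differing sites — 6:T/A (Tv); 8:C/T (Ti); 9:G/A (Ti); 10:G/A (Ti); 20:G/T (Tv); 26:C/G (Tv); 27:C/T (Ti); 28:A/T (Tv).
Of the 8 differences, 4 transitions and 4 transversions, so the answer is 4.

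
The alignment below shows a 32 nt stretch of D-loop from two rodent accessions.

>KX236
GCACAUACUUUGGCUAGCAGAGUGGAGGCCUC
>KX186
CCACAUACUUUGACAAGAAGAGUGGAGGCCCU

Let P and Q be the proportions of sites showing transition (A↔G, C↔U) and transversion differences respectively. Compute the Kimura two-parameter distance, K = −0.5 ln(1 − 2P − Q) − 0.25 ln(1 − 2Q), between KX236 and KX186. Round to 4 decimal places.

The sequences differ at positions 1 (G/C, transversion), 13 (G/A, transition), 15 (U/A, transversion), 18 (C/A, transversion), 31 (U/C, transition), 32 (C/U, transition).
Of the 6 differences, 3 transitions and 3 transversions over 32 sites: P = 3/32 = 0.093750, Q = 3/32 = 0.093750.
d = −0.5·ln(0.718750) − 0.25·ln(0.812500) = −0.5·(-0.330242) − 0.25·(-0.207639) = 0.2170.

0.2170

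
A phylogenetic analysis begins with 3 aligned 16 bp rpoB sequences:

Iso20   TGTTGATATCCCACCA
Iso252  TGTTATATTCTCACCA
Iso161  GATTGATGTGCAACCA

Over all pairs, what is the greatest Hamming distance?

9

Pairwise Hamming distances:
  Iso20 vs Iso252: 5
  Iso20 vs Iso161: 5
  Iso252 vs Iso161: 9
The largest is 9, between Iso252 and Iso161.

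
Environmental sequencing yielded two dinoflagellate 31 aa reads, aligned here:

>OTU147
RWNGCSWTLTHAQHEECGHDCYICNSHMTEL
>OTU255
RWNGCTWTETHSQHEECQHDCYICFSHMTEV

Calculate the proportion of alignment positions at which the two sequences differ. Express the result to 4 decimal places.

0.1935

Differing sites — 6:S/T; 9:L/E; 12:A/S; 18:G/Q; 25:N/F; 31:L/V.
There are 6 differences over 31 sites, so p = 6/31 = 0.1935.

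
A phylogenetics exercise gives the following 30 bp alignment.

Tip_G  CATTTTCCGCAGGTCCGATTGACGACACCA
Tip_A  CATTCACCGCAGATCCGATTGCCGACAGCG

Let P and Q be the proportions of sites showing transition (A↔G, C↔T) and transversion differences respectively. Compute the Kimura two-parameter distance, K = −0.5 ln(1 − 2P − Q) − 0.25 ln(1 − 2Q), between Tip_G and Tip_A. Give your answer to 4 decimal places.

0.2341

Mismatches occur at site 5 (T/C, transition), site 6 (T/A, transversion), site 13 (G/A, transition), site 22 (A/C, transversion), site 28 (C/G, transversion), site 30 (A/G, transition).
Of the 6 differences, 3 transitions and 3 transversions over 30 sites: P = 3/30 = 0.100000, Q = 3/30 = 0.100000.
d = −0.5·ln(0.700000) − 0.25·ln(0.800000) = −0.5·(-0.356675) − 0.25·(-0.223144) = 0.2341.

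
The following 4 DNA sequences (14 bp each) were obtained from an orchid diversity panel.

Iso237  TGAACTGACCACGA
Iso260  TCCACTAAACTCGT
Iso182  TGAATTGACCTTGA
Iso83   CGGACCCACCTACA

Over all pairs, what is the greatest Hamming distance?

9

Pairwise Hamming distances:
  Iso237 vs Iso260: 6
  Iso237 vs Iso182: 3
  Iso237 vs Iso83: 7
  Iso260 vs Iso182: 7
  Iso260 vs Iso83: 9
  Iso182 vs Iso83: 7
The largest is 9, between Iso260 and Iso83.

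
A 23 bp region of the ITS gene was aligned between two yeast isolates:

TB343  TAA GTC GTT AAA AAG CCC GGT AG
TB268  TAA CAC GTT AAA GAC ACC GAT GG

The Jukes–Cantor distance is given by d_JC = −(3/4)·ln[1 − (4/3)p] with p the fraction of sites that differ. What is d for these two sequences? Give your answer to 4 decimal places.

0.3904

The sequences differ at positions 4 (G/C), 5 (T/A), 13 (A/G), 15 (G/C), 16 (C/A), 20 (G/A), 22 (A/G).
p = 7/23 = 0.304348.
d = −0.75 · ln(1 − (4/3)·0.304348) = −0.75 · ln(0.594203) = −0.75 · (-0.520534) = 0.3904.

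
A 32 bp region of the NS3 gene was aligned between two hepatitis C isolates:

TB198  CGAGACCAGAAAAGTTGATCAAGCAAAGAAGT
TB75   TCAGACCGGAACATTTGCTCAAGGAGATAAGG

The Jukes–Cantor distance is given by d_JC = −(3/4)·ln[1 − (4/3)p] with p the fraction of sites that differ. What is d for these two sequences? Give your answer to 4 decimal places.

0.4042

Differing sites — 1:C/T; 2:G/C; 8:A/G; 12:A/C; 14:G/T; 18:A/C; 24:C/G; 26:A/G; 28:G/T; 32:T/G.
p = 10/32 = 0.312500.
d = −0.75 · ln(1 − (4/3)·0.312500) = −0.75 · ln(0.583333) = −0.75 · (-0.538997) = 0.4042.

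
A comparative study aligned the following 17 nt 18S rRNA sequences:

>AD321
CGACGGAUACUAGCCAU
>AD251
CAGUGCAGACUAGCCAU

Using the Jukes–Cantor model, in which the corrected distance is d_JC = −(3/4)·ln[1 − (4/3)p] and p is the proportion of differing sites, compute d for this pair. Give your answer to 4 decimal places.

Mismatches occur at site 2 (G→A), site 3 (A→G), site 4 (C→U), site 6 (G→C), site 8 (U→G).
p = 5/17 = 0.294118.
d = −0.75 · ln(1 − (4/3)·0.294118) = −0.75 · ln(0.607843) = −0.75 · (-0.497839) = 0.3734.

0.3734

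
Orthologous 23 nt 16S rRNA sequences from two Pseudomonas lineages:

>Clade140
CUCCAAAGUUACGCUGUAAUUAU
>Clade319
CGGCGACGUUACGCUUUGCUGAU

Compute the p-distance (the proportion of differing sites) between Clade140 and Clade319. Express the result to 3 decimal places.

0.348

Mismatches occur at site 2 (U→G), site 3 (C→G), site 5 (A→G), site 7 (A→C), site 16 (G→U), site 18 (A→G), site 19 (A→C), site 21 (U→G).
There are 8 differences over 23 sites, so p = 8/23 = 0.348.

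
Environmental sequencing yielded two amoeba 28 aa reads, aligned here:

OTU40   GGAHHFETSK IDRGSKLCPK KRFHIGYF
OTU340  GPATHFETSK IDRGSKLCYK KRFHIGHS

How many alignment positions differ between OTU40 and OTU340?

The sequences differ at positions 2 (G/P), 4 (H/T), 19 (P/Y), 27 (Y/H), 28 (F/S).
That gives 5 mismatches out of 28 aligned sites, so the Hamming distance is 5.

5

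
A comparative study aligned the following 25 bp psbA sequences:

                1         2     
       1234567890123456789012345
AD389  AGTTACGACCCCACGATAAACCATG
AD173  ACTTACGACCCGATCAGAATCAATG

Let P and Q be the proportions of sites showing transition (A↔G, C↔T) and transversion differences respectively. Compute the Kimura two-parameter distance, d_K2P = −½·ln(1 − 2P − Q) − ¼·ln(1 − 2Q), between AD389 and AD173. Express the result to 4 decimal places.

Differing sites — 2:G/C (Tv); 12:C/G (Tv); 14:C/T (Ti); 15:G/C (Tv); 17:T/G (Tv); 20:A/T (Tv); 22:C/A (Tv).
Of the 7 differences, 1 transition and 6 transversions over 25 sites: P = 1/25 = 0.040000, Q = 6/25 = 0.240000.
d = −0.5·ln(0.680000) − 0.25·ln(0.520000) = −0.5·(-0.385662) − 0.25·(-0.653926) = 0.3563.

0.3563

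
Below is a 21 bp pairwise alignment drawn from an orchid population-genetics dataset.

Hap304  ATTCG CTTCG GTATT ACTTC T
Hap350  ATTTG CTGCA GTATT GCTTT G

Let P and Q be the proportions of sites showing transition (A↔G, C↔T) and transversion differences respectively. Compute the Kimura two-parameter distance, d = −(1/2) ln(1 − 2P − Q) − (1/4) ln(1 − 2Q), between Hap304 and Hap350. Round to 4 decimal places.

0.3761

The sequences differ at positions 4 (C/T, transition), 8 (T/G, transversion), 10 (G/A, transition), 16 (A/G, transition), 20 (C/T, transition), 21 (T/G, transversion).
Of the 6 differences, 4 transitions and 2 transversions over 21 sites: P = 4/21 = 0.190476, Q = 2/21 = 0.095238.
d = −0.5·ln(0.523810) − 0.25·ln(0.809524) = −0.5·(-0.646626) − 0.25·(-0.211309) = 0.3761.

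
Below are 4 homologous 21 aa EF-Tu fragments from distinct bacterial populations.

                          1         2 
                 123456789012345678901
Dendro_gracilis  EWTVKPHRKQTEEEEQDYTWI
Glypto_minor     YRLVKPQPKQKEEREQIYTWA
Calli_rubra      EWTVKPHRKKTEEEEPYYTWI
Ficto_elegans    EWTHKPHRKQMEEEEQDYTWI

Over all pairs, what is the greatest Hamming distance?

Pairwise Hamming distances:
  Dendro_gracilis vs Glypto_minor: 9
  Dendro_gracilis vs Calli_rubra: 3
  Dendro_gracilis vs Ficto_elegans: 2
  Glypto_minor vs Calli_rubra: 11
  Glypto_minor vs Ficto_elegans: 10
  Calli_rubra vs Ficto_elegans: 5
The largest is 11, between Glypto_minor and Calli_rubra.

11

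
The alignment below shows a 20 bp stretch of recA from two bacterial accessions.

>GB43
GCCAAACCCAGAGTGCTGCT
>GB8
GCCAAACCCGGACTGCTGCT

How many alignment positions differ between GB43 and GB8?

2

Mismatches occur at site 10 (A↔G), site 13 (G↔C).
That gives 2 mismatches out of 20 aligned sites, so the Hamming distance is 2.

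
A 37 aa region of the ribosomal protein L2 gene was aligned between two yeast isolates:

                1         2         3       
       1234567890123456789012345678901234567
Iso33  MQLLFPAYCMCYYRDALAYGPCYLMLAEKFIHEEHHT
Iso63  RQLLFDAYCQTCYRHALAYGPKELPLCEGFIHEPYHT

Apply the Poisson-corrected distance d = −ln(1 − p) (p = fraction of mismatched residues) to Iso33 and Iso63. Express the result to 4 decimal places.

0.4329

Mismatches occur at site 1 (M↔R), site 6 (P↔D), site 10 (M↔Q), site 11 (C↔T), site 12 (Y↔C), site 15 (D↔H), site 22 (C↔K), site 23 (Y↔E), site 25 (M↔P), site 27 (A↔C), site 29 (K↔G), site 34 (E↔P), site 35 (H↔Y).
p = 13/37 = 0.351351.
d = −ln(1 − 0.351351) = −ln(0.648649) = 0.4329.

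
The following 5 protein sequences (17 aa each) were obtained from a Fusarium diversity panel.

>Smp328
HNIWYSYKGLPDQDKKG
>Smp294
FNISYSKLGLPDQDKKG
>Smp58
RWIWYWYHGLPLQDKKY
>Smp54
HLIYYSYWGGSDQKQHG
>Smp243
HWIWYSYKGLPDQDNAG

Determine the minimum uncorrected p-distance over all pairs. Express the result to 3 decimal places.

0.176

Pairwise Hamming distances:
  Smp328 vs Smp294: 4
  Smp328 vs Smp58: 6
  Smp328 vs Smp54: 8
  Smp328 vs Smp243: 3
  Smp294 vs Smp58: 8
  Smp294 vs Smp54: 10
  Smp294 vs Smp243: 7
  Smp58 vs Smp54: 12
  Smp58 vs Smp243: 7
  Smp54 vs Smp243: 8
The smallest is 3 mismatches, between Smp328 and Smp243; p = 3/17 = 0.176.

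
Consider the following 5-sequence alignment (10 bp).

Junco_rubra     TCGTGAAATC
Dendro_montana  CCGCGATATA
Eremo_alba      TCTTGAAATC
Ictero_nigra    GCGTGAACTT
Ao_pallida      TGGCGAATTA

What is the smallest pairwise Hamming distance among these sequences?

Pairwise Hamming distances:
  Junco_rubra vs Dendro_montana: 4
  Junco_rubra vs Eremo_alba: 1
  Junco_rubra vs Ictero_nigra: 3
  Junco_rubra vs Ao_pallida: 4
  Dendro_montana vs Eremo_alba: 5
  Dendro_montana vs Ictero_nigra: 5
  Dendro_montana vs Ao_pallida: 4
  Eremo_alba vs Ictero_nigra: 4
  Eremo_alba vs Ao_pallida: 5
  Ictero_nigra vs Ao_pallida: 5
The smallest is 1, between Junco_rubra and Eremo_alba.

1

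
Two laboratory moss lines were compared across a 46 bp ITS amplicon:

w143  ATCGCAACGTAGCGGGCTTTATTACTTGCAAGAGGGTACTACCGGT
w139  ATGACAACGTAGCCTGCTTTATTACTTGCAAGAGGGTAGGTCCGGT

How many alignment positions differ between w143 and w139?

Mismatches occur at site 3 (C↔G), site 4 (G↔A), site 14 (G↔C), site 15 (G↔T), site 39 (C↔G), site 40 (T↔G), site 41 (A↔T).
That gives 7 mismatches out of 46 aligned sites, so the Hamming distance is 7.

7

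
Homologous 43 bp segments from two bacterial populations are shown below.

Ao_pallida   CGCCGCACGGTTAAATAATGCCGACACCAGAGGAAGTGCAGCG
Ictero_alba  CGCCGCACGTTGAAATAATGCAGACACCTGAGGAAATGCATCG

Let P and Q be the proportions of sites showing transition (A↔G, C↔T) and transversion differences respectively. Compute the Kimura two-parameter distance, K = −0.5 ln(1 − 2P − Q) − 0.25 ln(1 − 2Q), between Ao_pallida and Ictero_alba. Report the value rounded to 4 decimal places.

Differing sites — 10:G/T (Tv); 12:T/G (Tv); 22:C/A (Tv); 29:A/T (Tv); 36:G/A (Ti); 41:G/T (Tv).
Of the 6 differences, 1 transition and 5 transversions over 43 sites: P = 1/43 = 0.023256, Q = 5/43 = 0.116279.
d = −0.5·ln(0.837209) − 0.25·ln(0.767442) = −0.5·(-0.177682) − 0.25·(-0.264692) = 0.1550.

0.1550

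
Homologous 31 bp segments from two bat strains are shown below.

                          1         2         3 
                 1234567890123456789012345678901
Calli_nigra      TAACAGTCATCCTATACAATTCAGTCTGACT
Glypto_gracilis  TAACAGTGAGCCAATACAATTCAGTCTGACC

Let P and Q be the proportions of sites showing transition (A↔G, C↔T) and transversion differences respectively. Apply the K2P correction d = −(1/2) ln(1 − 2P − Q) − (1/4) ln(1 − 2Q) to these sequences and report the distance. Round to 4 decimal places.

0.1417

The sequences differ at positions 8 (C/G, transversion), 10 (T/G, transversion), 13 (T/A, transversion), 31 (T/C, transition).
Of the 4 differences, 1 transition and 3 transversions over 31 sites: P = 1/31 = 0.032258, Q = 3/31 = 0.096774.
d = −0.5·ln(0.838710) − 0.25·ln(0.806452) = −0.5·(-0.175890) − 0.25·(-0.215111) = 0.1417.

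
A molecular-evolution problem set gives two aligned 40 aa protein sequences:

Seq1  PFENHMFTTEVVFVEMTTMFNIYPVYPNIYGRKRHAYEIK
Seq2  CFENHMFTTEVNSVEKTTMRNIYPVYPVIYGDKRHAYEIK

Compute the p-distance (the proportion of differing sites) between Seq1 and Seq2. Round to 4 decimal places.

Mismatches occur at site 1 (P↔C), site 12 (V↔N), site 13 (F↔S), site 16 (M↔K), site 20 (F↔R), site 28 (N↔V), site 32 (R↔D).
There are 7 differences over 40 sites, so p = 7/40 = 0.1750.

0.1750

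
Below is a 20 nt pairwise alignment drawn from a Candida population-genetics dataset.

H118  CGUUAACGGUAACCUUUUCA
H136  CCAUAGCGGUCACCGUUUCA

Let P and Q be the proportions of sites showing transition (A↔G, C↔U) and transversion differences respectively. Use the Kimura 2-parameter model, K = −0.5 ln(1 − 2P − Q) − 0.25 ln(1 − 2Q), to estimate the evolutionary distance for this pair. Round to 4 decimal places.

The sequences differ at positions 2 (G/C, transversion), 3 (U/A, transversion), 6 (A/G, transition), 11 (A/C, transversion), 15 (U/G, transversion).
Of the 5 differences, 1 transition and 4 transversions over 20 sites: P = 1/20 = 0.050000, Q = 4/20 = 0.200000.
d = −0.5·ln(0.700000) − 0.25·ln(0.600000) = −0.5·(-0.356675) − 0.25·(-0.510826) = 0.3060.

0.3060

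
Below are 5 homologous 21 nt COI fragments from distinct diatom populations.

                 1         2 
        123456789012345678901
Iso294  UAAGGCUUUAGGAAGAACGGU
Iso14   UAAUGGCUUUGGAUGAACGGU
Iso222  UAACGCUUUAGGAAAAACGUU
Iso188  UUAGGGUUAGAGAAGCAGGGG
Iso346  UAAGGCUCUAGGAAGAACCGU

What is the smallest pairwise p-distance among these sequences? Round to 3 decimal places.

Pairwise Hamming distances:
  Iso294 vs Iso14: 5
  Iso294 vs Iso222: 3
  Iso294 vs Iso188: 8
  Iso294 vs Iso346: 2
  Iso14 vs Iso222: 7
  Iso14 vs Iso188: 10
  Iso14 vs Iso346: 7
  Iso222 vs Iso188: 11
  Iso222 vs Iso346: 5
  Iso188 vs Iso346: 10
The smallest is 2 mismatches, between Iso294 and Iso346; p = 2/21 = 0.095.

0.095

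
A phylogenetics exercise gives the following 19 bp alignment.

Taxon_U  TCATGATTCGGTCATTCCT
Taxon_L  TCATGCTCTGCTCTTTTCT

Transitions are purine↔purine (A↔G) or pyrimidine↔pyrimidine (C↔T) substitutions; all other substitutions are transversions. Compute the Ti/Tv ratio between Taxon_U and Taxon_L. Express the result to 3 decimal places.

1.000

Mismatches occur at site 6 (A↔C, transversion), site 8 (T↔C, transition), site 9 (C↔T, transition), site 11 (G↔C, transversion), site 14 (A↔T, transversion), site 17 (C↔T, transition).
Of the 6 differences, 3 transitions and 3 transversions, so Ti/Tv = 3/3 = 1.000.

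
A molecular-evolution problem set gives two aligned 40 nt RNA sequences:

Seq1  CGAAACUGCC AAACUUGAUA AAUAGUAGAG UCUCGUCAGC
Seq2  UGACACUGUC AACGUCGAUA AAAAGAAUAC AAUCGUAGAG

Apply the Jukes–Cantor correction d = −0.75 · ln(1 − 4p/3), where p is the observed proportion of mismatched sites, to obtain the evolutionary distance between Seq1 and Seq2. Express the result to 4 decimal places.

0.5716

Mismatches occur at site 1 (C↔U), site 4 (A↔C), site 9 (C↔U), site 13 (A↔C), site 14 (C↔G), site 16 (U↔C), site 23 (U↔A), site 26 (U↔A), site 28 (G↔U), site 30 (G↔C), site 31 (U↔A), site 32 (C↔A), site 37 (C↔A), site 38 (A↔G), site 39 (G↔A), site 40 (C↔G).
p = 16/40 = 0.400000.
d = −0.75 · ln(1 − (4/3)·0.400000) = −0.75 · ln(0.466667) = −0.75 · (-0.762139) = 0.5716.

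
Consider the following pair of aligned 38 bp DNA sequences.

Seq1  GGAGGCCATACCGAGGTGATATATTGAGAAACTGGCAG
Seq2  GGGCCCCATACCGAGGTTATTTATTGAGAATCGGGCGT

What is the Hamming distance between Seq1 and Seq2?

9

The sequences differ at positions 3 (A/G), 4 (G/C), 5 (G/C), 18 (G/T), 21 (A/T), 31 (A/T), 33 (T/G), 37 (A/G), 38 (G/T).
That gives 9 mismatches out of 38 aligned sites, so the Hamming distance is 9.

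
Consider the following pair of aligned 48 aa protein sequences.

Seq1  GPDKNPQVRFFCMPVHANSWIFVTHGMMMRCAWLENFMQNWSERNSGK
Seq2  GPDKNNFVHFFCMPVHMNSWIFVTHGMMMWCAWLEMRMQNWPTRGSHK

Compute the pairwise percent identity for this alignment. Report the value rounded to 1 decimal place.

77.1%

Mismatches occur at site 6 (P↔N), site 7 (Q↔F), site 9 (R↔H), site 17 (A↔M), site 30 (R↔W), site 36 (N↔M), site 37 (F↔R), site 42 (S↔P), site 43 (E↔T), site 45 (N↔G), site 47 (G↔H).
37 of the 48 sites match, so the percent identity is 37/48 × 100 = 77.1%.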